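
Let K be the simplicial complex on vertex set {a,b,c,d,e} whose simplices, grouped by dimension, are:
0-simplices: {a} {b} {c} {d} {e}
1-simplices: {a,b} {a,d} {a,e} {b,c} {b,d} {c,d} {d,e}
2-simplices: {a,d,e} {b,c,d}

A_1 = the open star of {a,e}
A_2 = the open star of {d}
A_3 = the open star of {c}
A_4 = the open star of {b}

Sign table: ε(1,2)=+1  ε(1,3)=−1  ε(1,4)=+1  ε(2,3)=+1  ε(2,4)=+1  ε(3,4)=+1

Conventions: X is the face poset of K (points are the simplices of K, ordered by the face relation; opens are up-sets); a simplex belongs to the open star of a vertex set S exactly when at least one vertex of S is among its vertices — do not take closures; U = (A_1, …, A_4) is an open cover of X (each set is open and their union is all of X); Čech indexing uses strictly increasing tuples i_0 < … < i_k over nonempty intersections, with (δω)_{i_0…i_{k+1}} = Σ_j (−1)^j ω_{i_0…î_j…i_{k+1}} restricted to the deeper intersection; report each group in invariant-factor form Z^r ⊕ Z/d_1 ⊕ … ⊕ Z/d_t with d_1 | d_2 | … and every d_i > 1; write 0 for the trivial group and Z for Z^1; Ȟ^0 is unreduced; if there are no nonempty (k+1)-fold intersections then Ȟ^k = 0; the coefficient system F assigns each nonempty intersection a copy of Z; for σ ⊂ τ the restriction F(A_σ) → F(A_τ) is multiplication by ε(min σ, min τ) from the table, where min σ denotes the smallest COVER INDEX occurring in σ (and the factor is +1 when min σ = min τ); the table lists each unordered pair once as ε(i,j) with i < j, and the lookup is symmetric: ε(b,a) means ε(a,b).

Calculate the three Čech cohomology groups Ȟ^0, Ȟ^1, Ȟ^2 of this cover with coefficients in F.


cover nerve:
  A1={{a},{e},{a,b},{a,d},{a,e},{d,e},{a,d,e}} A2={{d},{a,d},{b,d},{c,d},{d,e},{a,d,e},{b,c,d}} A3={{c},{b,c},{c,d},{b,c,d}} A4={{b},{a,b},{b,c},{b,d},{b,c,d}}
  A12={{a,d},{d,e},{a,d,e}} A14={{a,b}} A23={{c,d},{b,c,d}} A24={{b,d},{b,c,d}} A34={{b,c},{b,c,d}}
  A234={{b,c,d}}
C dims 4,5,1; δ0: rk 3, SNF 1^3; δ1: rk 1, SNF 1^1
Ȟ^0: (4−3)−0=1 ⇒ Z
Ȟ^1: (5−1)−3=1 ⇒ Z
Ȟ^2: (1−0)−1=0 ⇒ 0

Ȟ^0 = Z; Ȟ^1 = Z; Ȟ^2 = 0


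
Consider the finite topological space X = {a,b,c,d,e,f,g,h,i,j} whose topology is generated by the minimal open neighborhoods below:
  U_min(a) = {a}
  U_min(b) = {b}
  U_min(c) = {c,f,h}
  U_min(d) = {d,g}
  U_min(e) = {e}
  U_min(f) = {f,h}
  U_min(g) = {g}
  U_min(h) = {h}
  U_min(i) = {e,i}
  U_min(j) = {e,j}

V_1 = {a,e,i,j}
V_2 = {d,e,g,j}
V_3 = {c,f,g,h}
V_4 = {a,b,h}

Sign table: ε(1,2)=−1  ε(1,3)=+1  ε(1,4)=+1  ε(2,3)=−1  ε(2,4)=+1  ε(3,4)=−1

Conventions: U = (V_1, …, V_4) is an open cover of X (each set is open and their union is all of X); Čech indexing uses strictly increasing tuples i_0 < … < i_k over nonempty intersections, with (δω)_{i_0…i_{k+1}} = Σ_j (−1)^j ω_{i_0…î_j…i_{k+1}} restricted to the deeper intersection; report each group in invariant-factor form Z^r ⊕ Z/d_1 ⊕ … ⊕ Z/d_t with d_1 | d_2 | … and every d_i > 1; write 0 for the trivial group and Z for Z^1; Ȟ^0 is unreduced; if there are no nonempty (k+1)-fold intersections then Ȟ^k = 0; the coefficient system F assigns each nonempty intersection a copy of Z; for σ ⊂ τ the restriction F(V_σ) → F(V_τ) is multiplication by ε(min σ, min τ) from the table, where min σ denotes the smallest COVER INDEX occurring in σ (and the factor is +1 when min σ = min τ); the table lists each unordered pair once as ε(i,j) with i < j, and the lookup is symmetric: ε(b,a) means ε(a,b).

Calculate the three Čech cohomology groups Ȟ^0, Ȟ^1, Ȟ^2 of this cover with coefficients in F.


Ȟ^0(U;F) ≅ 0,  Ȟ^1(U;F) ≅ Z/2,  Ȟ^2(U;F) ≅ 0

nonempty intersections:
  V12={e,j} V14={a} V23={g} V34={h}
C dims 4,4; δ0: rk 4, SNF 1^3·2
Ȟ^0: (4−4)−0=0 ⇒ 0
Ȟ^1: (4−0)−4=0 plus torsion [2] ⇒ Z/2
Ȟ^2: (0−0)−0=0 ⇒ 0


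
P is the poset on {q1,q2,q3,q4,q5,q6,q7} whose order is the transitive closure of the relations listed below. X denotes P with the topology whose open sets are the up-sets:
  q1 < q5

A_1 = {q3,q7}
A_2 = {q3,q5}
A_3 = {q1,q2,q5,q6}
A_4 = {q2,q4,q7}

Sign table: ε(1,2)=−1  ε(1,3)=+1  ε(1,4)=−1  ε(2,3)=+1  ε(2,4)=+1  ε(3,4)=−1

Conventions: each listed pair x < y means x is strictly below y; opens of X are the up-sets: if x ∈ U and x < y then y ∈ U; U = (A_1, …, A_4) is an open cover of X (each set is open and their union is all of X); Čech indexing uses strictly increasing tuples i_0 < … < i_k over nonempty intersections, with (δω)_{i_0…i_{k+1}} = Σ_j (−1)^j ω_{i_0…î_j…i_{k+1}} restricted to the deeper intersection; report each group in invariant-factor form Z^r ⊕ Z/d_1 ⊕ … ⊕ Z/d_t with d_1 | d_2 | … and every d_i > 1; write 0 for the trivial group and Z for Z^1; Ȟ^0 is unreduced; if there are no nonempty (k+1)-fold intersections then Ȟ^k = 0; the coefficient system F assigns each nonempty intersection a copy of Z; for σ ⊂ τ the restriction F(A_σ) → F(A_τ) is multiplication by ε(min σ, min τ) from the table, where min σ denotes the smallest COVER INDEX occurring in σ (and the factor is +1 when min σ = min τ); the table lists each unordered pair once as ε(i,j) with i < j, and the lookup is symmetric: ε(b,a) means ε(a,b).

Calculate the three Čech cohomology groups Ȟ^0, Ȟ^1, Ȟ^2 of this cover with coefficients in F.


Ȟ^0 = 0; Ȟ^1 = Z/2; Ȟ^2 = 0

cover nerve:
  A12={q3} A14={q7} A23={q5} A34={q2}
C dims 4,4; δ0: rk 4, SNF 1^3·2
Ȟ^0: (4−4)−0=0 ⇒ 0
Ȟ^1: (4−0)−4=0 plus torsion [2] ⇒ Z/2
Ȟ^2: (0−0)−0=0 ⇒ 0


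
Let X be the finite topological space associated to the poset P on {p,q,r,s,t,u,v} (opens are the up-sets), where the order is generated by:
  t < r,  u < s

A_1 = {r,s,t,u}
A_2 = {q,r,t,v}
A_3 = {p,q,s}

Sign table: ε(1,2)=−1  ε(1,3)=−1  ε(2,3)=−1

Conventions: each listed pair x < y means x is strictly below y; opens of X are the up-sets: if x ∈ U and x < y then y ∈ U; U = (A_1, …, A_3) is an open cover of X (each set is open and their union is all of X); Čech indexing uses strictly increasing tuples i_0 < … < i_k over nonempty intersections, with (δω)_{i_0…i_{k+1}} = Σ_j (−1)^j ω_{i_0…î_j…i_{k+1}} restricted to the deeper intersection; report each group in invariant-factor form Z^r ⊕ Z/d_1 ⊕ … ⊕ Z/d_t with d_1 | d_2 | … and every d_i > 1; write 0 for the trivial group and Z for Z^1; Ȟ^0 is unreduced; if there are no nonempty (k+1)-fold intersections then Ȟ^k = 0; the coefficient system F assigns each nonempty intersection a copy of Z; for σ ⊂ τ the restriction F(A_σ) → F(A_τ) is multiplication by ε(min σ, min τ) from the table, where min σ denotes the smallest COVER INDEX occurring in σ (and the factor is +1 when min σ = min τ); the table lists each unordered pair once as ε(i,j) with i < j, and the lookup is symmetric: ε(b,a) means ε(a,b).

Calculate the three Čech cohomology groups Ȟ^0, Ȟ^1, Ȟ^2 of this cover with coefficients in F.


Ȟ^0 = 0, Ȟ^1 = Z/2 and Ȟ^2 = 0

nerve of the cover:
  A12={r,t} A13={s} A23={q}
C dims 3,3; δ0: rk 3, SNF 1^2·2
Ȟ^0 = (3 − 3) − 0 = 0, so Ȟ^0 ≅ 0
Ȟ^1 = (3 − 0) − 3 = 0 plus torsion [2], so Ȟ^1 ≅ Z/2
Ȟ^2 = (0 − 0) − 0 = 0, so Ȟ^2 ≅ 0


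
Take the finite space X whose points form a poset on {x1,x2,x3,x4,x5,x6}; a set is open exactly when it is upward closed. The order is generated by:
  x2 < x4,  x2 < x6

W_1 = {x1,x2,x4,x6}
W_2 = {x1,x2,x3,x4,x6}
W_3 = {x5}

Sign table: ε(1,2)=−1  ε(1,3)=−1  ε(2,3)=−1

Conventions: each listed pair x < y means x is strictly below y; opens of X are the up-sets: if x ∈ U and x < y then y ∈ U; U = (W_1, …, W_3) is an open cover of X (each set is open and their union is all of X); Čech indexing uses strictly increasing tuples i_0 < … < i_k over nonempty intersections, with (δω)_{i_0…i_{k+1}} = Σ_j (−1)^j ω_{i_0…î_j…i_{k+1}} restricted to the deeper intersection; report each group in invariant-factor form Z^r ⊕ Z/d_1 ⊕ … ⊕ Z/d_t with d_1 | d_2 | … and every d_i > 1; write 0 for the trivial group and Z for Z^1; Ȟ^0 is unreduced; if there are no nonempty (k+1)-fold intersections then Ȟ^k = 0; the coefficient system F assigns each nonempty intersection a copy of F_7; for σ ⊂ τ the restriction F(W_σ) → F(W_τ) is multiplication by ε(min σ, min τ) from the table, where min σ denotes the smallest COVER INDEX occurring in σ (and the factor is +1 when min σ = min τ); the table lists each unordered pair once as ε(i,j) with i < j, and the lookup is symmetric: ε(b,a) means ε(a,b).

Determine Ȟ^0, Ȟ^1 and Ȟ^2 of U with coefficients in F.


Ȟ^0 = Z/7 ⊕ Z/7, Ȟ^1 = 0 and Ȟ^2 = 0

nerve simplices:
  W12={x1,x2,x4,x6}
C dims 3,1; δ0: rk_F7 1
degree 0: 3−1−0 = 2 → Ȟ^0 ≅ Z/7 ⊕ Z/7
degree 1: 1−0−1 = 0 → Ȟ^1 ≅ 0
degree 2: 0−0−0 = 0 → Ȟ^2 ≅ 0


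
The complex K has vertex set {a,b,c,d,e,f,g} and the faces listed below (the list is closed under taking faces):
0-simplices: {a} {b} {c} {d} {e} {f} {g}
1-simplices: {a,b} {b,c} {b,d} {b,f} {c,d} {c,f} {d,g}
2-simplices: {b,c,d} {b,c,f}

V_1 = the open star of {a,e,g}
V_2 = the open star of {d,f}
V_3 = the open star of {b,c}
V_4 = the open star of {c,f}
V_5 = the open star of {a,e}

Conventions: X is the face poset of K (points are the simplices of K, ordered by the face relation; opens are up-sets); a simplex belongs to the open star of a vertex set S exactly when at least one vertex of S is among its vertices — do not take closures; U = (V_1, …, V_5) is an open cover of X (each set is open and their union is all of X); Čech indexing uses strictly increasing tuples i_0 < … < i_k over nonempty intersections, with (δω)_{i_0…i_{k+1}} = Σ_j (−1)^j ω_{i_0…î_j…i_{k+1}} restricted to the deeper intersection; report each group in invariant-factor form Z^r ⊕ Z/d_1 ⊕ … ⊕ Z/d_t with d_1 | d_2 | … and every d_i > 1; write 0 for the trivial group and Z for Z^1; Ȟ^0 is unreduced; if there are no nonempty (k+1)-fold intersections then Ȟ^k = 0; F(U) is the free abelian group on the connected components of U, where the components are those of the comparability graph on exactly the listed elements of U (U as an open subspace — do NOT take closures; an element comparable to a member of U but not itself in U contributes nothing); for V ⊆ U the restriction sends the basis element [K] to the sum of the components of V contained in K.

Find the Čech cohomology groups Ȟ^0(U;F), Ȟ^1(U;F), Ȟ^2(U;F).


nonempty overlaps:
  V1={{a},{e},{g},{a,b},{d,g}} V2={{d},{f},{b,d},{b,f},{c,d},{c,f},{d,g},{b,c,d},{b,c,f}} V3={{b},{c},{a,b},{b,c},{b,d},{b,f},{c,d},{c,f},{b,c,d},{b,c,f}} V4={{c},{f},{b,c},{b,f},{c,d},{c,f},{b,c,d},{b,c,f}} V5={{a},{e},{a,b}}
  V12={{d,g}} V13={{a,b}} V15={{a},{e},{a,b}} V23={{b,d},{b,f},{c,d},{c,f},{b,c,d},{b,c,f}} V24={{f},{b,f},{c,d},{c,f},{b,c,d},{b,c,f}} V34={{c},{b,c},{b,f},{c,d},{c,f},{b,c,d},{b,c,f}} V35={{a,b}}
  V135={{a,b}} V234={{b,f},{c,d},{c,f},{b,c,d},{b,c,f}}
components per intersection:
  V1: {{a},{a,b}} {{e}} {{g},{d,g}}
  V2: {{d},{b,d},{c,d},{d,g},{b,c,d}} {{f},{b,f},{c,f},{b,c,f}}
  V3: {{b},{c},{a,b},{b,c},{b,d},{b,f},{c,d},{c,f},{b,c,d},{b,c,f}}
  V4: {{c},{f},{b,c},{b,f},{c,d},{c,f},{b,c,d},{b,c,f}}
  V5: {{a},{a,b}} {{e}}
  V12: {{d,g}}
  V13: {{a,b}}
  V15: {{a},{a,b}} {{e}}
  V23: {{b,d},{c,d},{b,c,d}} {{b,f},{c,f},{b,c,f}}
  V24: {{f},{b,f},{c,f},{b,c,f}} {{c,d},{b,c,d}}
  V34: {{c},{b,c},{b,f},{c,d},{c,f},{b,c,d},{b,c,f}}
  V35: {{a,b}}
  V135: {{a,b}}
  V234: {{b,f},{c,f},{b,c,f}} {{c,d},{b,c,d}}
C dims 9,10,3; δ0: rk 7, SNF 1^7; δ1: rk 3, SNF 1^3
degree 0: 9−7−0 = 2 → Ȟ^0 ≅ Z^2
degree 1: 10−3−7 = 0 → Ȟ^1 ≅ 0
degree 2: 3−0−3 = 0 → Ȟ^2 ≅ 0

Ȟ^0 ≅ Z^2,  Ȟ^1 ≅ 0,  Ȟ^2 ≅ 0


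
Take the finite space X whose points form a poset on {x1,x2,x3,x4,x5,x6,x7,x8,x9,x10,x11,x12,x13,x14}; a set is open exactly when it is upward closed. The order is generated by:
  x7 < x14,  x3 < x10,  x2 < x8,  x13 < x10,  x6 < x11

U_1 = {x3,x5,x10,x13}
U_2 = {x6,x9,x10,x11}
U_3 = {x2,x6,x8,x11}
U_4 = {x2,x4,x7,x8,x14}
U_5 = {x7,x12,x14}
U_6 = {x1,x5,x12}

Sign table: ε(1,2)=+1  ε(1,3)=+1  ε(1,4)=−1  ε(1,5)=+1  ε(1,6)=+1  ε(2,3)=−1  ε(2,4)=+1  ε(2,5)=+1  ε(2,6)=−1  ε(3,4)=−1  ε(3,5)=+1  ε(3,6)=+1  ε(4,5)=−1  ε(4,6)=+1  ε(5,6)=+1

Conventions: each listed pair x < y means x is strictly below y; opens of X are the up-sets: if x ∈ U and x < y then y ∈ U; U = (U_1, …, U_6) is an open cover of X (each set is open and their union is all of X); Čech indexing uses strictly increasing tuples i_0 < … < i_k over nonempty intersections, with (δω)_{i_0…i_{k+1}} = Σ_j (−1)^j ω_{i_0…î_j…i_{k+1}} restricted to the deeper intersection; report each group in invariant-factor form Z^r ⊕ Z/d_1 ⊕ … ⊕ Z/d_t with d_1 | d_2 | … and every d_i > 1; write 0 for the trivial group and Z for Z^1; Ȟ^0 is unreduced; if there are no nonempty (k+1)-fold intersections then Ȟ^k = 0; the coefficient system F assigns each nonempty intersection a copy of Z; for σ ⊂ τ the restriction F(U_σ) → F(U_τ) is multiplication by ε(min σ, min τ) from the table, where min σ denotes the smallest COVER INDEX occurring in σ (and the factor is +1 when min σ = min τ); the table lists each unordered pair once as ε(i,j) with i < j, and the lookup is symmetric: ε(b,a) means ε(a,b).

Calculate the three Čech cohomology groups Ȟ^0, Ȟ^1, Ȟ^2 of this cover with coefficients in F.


Ȟ^0 ≅ 0, Ȟ^1 ≅ Z/2, Ȟ^2 ≅ 0

nerve of the cover:
  U12={x10} U16={x5} U23={x6,x11} U34={x2,x8} U45={x7,x14} U56={x12}
C dims 6,6; δ0: rk 6, SNF 1^5·2
Ȟ^0 = (6 − 6) − 0 = 0, so Ȟ^0 ≅ 0
Ȟ^1 = (6 − 0) − 6 = 0 plus torsion [2], so Ȟ^1 ≅ Z/2
Ȟ^2 = (0 − 0) − 0 = 0, so Ȟ^2 ≅ 0


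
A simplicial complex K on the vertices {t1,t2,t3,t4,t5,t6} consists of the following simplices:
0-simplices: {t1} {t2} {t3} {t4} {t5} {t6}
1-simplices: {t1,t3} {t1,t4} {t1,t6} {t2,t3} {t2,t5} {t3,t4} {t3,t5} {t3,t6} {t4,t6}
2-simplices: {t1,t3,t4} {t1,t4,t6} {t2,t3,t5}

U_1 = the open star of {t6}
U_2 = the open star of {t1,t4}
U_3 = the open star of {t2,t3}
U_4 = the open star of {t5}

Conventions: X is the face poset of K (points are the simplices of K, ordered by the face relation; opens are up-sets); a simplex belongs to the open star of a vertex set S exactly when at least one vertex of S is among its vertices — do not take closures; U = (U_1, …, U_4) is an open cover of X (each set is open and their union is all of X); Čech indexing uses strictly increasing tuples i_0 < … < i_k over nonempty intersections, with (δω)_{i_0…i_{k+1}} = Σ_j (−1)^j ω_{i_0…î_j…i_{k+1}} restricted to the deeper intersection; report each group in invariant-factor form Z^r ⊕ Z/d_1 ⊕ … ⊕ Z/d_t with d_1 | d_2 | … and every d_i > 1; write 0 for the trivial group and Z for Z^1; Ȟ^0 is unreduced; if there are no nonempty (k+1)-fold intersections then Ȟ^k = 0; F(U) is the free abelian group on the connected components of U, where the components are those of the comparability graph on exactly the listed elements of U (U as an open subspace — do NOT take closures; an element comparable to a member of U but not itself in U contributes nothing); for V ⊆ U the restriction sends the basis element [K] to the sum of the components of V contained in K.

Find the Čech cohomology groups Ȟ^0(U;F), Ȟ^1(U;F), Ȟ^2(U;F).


nonempty intersections:
  U1={{t6},{t1,t6},{t3,t6},{t4,t6},{t1,t4,t6}} U2={{t1},{t4},{t1,t3},{t1,t4},{t1,t6},{t3,t4},{t4,t6},{t1,t3,t4},{t1,t4,t6}} U3={{t2},{t3},{t1,t3},{t2,t3},{t2,t5},{t3,t4},{t3,t5},{t3,t6},{t1,t3,t4},{t2,t3,t5}} U4={{t5},{t2,t5},{t3,t5},{t2,t3,t5}}
  U12={{t1,t6},{t4,t6},{t1,t4,t6}} U13={{t3,t6}} U23={{t1,t3},{t3,t4},{t1,t3,t4}} U34={{t2,t5},{t3,t5},{t2,t3,t5}}
components per intersection:
  U1: {{t6},{t1,t6},{t3,t6},{t4,t6},{t1,t4,t6}}
  U2: {{t1},{t4},{t1,t3},{t1,t4},{t1,t6},{t3,t4},{t4,t6},{t1,t3,t4},{t1,t4,t6}}
  U3: {{t2},{t3},{t1,t3},{t2,t3},{t2,t5},{t3,t4},{t3,t5},{t3,t6},{t1,t3,t4},{t2,t3,t5}}
  U4: {{t5},{t2,t5},{t3,t5},{t2,t3,t5}}
  U12: {{t1,t6},{t4,t6},{t1,t4,t6}}
  U13: {{t3,t6}}
  U23: {{t1,t3},{t3,t4},{t1,t3,t4}}
  U34: {{t2,t5},{t3,t5},{t2,t3,t5}}
C dims 4,4; δ0: rk 3, SNF 1^3
Ȟ^0: (4−3)−0=1 ⇒ Z
Ȟ^1: (4−0)−3=1 ⇒ Z
Ȟ^2: (0−0)−0=0 ⇒ 0

Ȟ^0 = Z,  Ȟ^1 = Z,  Ȟ^2 = 0


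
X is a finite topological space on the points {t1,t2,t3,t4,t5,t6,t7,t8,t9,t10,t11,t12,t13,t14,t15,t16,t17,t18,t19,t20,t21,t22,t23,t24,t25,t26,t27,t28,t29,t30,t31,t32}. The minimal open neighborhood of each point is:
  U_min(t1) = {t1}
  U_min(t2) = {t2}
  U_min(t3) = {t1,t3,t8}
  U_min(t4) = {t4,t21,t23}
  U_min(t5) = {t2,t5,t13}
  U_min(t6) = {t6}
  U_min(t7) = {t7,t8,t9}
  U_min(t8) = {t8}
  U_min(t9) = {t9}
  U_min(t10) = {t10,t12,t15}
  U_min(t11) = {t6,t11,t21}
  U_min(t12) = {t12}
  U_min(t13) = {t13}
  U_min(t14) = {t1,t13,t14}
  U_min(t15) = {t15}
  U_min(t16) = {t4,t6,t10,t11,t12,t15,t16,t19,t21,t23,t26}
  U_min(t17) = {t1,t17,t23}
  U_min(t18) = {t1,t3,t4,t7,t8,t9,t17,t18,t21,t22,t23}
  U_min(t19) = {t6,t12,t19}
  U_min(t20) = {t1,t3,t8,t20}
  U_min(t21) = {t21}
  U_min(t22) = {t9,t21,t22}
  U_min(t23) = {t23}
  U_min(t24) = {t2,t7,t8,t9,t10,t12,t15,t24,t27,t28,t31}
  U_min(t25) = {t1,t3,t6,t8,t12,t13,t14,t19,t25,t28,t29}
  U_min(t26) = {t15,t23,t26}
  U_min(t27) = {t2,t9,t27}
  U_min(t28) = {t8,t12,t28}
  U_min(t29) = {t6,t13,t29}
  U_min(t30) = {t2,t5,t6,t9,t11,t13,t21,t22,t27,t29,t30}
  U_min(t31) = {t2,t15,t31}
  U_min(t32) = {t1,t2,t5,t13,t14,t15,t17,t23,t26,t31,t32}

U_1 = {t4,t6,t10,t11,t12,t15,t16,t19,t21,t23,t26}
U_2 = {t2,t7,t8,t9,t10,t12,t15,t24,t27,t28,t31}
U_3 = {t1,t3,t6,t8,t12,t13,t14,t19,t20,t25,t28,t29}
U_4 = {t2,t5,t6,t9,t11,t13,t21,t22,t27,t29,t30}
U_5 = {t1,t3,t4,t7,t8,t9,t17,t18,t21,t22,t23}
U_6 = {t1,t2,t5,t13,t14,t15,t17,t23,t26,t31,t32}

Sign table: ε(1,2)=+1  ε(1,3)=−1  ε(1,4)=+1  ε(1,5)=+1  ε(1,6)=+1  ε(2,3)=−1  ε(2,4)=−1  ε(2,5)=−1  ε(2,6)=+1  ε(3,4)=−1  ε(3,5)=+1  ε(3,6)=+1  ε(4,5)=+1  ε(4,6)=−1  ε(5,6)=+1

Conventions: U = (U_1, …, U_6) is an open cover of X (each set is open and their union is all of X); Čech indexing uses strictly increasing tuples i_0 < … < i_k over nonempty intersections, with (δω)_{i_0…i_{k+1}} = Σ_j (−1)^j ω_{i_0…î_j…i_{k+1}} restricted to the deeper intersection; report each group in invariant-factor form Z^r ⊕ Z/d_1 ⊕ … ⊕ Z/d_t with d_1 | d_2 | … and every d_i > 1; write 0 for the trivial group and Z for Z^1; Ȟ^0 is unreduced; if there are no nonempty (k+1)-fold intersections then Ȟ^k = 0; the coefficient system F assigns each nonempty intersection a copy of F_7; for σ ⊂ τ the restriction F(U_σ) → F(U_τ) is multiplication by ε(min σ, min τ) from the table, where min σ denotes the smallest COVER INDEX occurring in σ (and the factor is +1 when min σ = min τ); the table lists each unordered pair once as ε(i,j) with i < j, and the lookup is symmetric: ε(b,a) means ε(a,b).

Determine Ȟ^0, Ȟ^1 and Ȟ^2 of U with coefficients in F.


Ȟ^0 = 0; Ȟ^1 = 0; Ȟ^2 = Z/7

intersection data:
  U12={t10,t12,t15} U13={t6,t12,t19} U14={t6,t11,t21} U15={t4,t21,t23} U16={t15,t23,t26} U23={t8,t12,t28} U24={t2,t9,t27} U25={t7,t8,t9} U26={t2,t15,t31} U34={t6,t13,t29} U35={t1,t3,t8} U36={t1,t13,t14} U45={t9,t21,t22} U46={t2,t5,t13} U56={t1,t17,t23}
  U123={t12} U126={t15} U134={t6} U145={t21} U156={t23} U235={t8} U245={t9} U246={t2} U346={t13} U356={t1}
C dims 6,15,10; δ0: rk_F7 6; δ1: rk_F7 9
Ȟ^0 = (6 − 6) − 0 = 0, so Ȟ^0 ≅ 0
Ȟ^1 = (15 − 9) − 6 = 0, so Ȟ^1 ≅ 0
Ȟ^2 = (10 − 0) − 9 = 1, so Ȟ^2 ≅ Z/7


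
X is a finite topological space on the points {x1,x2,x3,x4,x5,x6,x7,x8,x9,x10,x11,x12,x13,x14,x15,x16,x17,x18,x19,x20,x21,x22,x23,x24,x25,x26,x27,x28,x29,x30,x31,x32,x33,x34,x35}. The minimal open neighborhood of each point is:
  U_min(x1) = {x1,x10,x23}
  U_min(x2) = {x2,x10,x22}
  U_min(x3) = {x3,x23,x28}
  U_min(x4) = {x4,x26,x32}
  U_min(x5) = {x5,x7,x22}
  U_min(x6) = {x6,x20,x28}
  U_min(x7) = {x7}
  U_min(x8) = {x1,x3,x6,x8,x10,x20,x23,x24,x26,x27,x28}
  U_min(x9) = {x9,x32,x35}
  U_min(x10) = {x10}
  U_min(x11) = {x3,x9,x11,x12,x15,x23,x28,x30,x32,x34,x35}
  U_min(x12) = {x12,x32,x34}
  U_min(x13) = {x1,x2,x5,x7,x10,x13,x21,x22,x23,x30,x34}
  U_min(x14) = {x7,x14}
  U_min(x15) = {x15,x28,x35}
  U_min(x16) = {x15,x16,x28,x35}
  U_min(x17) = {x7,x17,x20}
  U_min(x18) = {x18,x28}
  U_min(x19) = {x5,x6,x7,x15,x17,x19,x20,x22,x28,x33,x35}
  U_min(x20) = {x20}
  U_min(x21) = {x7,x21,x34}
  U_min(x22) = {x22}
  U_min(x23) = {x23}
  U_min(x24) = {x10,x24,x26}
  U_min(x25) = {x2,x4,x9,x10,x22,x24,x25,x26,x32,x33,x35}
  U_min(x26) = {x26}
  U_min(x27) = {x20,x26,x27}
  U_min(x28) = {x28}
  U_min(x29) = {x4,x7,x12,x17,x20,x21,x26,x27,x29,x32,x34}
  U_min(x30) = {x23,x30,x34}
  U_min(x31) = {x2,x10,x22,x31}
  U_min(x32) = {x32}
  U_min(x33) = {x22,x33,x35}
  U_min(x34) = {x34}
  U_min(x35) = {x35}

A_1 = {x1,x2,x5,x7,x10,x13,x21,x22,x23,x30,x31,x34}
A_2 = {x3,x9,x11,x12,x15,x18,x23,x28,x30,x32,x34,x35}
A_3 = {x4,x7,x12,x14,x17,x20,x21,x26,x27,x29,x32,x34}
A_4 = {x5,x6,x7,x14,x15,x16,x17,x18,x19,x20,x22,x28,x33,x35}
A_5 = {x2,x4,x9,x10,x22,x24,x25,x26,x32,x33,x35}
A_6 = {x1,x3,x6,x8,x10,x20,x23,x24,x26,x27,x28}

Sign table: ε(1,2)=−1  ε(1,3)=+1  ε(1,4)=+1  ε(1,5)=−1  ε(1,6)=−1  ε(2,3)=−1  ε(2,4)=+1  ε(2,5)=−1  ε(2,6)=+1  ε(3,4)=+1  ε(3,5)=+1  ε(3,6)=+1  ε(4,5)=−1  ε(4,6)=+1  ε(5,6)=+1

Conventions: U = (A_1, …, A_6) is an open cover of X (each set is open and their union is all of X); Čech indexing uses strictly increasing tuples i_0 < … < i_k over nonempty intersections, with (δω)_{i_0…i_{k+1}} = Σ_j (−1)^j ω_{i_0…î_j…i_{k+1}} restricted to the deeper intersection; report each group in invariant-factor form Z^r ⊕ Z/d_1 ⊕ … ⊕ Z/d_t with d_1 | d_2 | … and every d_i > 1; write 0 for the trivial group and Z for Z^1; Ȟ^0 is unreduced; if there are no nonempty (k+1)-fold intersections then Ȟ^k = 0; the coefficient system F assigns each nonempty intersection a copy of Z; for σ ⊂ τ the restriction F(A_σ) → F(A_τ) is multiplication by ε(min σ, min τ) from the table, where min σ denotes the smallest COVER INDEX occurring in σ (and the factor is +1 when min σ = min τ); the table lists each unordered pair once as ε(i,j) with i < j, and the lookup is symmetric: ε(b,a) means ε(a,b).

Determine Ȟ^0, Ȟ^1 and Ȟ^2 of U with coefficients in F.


Ȟ^0 ≅ 0,  Ȟ^1 ≅ Z/2,  Ȟ^2 ≅ Z

nerve simplices:
  A12={x23,x30,x34} A13={x7,x21,x34} A14={x5,x7,x22} A15={x2,x10,x22} A16={x1,x10,x23} A23={x12,x32,x34} A24={x15,x18,x28,x35} A25={x9,x32,x35} A26={x3,x23,x28} A34={x7,x14,x17,x20} A35={x4,x26,x32} A36={x20,x26,x27} A45={x22,x33,x35} A46={x6,x20,x28} A56={x10,x24,x26}
  A123={x34} A126={x23} A134={x7} A145={x22} A156={x10} A235={x32} A245={x35} A246={x28} A346={x20} A356={x26}
C dims 6,15,10; δ0: rk 6, SNF 1^5·2; δ1: rk 9, SNF 1^9
degree 0: 6−6−0 = 0 → Ȟ^0 ≅ 0
degree 1: 15−9−6 = 0 plus torsion [2] → Ȟ^1 ≅ Z/2
degree 2: 10−0−9 = 1 → Ȟ^2 ≅ Z


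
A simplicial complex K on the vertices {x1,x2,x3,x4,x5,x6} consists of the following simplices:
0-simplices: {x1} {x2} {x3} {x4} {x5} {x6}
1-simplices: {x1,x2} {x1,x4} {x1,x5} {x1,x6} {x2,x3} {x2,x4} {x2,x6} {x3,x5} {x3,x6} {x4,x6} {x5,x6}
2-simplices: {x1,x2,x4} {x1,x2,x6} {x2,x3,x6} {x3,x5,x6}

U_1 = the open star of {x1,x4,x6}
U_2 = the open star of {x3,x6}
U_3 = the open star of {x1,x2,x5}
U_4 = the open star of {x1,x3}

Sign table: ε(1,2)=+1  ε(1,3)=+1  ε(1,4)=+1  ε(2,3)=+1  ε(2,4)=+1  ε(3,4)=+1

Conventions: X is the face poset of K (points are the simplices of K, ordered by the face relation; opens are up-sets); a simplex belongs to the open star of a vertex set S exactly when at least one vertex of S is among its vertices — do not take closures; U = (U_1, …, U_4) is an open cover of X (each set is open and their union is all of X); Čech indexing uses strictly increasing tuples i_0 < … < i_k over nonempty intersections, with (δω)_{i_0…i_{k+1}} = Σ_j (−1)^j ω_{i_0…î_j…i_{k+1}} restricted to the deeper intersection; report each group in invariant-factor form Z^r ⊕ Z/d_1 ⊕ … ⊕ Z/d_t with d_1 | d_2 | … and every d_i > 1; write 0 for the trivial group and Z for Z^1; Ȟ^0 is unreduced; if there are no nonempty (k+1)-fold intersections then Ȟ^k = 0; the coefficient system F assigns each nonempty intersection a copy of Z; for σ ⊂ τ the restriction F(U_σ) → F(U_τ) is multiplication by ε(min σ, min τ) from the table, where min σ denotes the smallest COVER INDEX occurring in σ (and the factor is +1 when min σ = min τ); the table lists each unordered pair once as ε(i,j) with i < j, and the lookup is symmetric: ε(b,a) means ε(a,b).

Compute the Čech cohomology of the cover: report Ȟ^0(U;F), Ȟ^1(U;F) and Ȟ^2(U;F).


Ȟ^0 = Z, Ȟ^1 = 0, Ȟ^2 = 0

nerve simplices:
  U1={{x1},{x4},{x6},{x1,x2},{x1,x4},{x1,x5},{x1,x6},{x2,x4},{x2,x6},{x3,x6},{x4,x6},{x5,x6},{x1,x2,x4},{x1,x2,x6},{x2,x3,x6},{x3,x5,x6}} U2={{x3},{x6},{x1,x6},{x2,x3},{x2,x6},{x3,x5},{x3,x6},{x4,x6},{x5,x6},{x1,x2,x6},{x2,x3,x6},{x3,x5,x6}} U3={{x1},{x2},{x5},{x1,x2},{x1,x4},{x1,x5},{x1,x6},{x2,x3},{x2,x4},{x2,x6},{x3,x5},{x5,x6},{x1,x2,x4},{x1,x2,x6},{x2,x3,x6},{x3,x5,x6}} U4={{x1},{x3},{x1,x2},{x1,x4},{x1,x5},{x1,x6},{x2,x3},{x3,x5},{x3,x6},{x1,x2,x4},{x1,x2,x6},{x2,x3,x6},{x3,x5,x6}}
  U12={{x6},{x1,x6},{x2,x6},{x3,x6},{x4,x6},{x5,x6},{x1,x2,x6},{x2,x3,x6},{x3,x5,x6}} U13={{x1},{x1,x2},{x1,x4},{x1,x5},{x1,x6},{x2,x4},{x2,x6},{x5,x6},{x1,x2,x4},{x1,x2,x6},{x2,x3,x6},{x3,x5,x6}} U14={{x1},{x1,x2},{x1,x4},{x1,x5},{x1,x6},{x3,x6},{x1,x2,x4},{x1,x2,x6},{x2,x3,x6},{x3,x5,x6}} U23={{x1,x6},{x2,x3},{x2,x6},{x3,x5},{x5,x6},{x1,x2,x6},{x2,x3,x6},{x3,x5,x6}} U24={{x3},{x1,x6},{x2,x3},{x3,x5},{x3,x6},{x1,x2,x6},{x2,x3,x6},{x3,x5,x6}} U34={{x1},{x1,x2},{x1,x4},{x1,x5},{x1,x6},{x2,x3},{x3,x5},{x1,x2,x4},{x1,x2,x6},{x2,x3,x6},{x3,x5,x6}}
  U123={{x1,x6},{x2,x6},{x5,x6},{x1,x2,x6},{x2,x3,x6},{x3,x5,x6}} U124={{x1,x6},{x3,x6},{x1,x2,x6},{x2,x3,x6},{x3,x5,x6}} U134={{x1},{x1,x2},{x1,x4},{x1,x5},{x1,x6},{x1,x2,x4},{x1,x2,x6},{x2,x3,x6},{x3,x5,x6}} U234={{x1,x6},{x2,x3},{x3,x5},{x1,x2,x6},{x2,x3,x6},{x3,x5,x6}}
  U1234={{x1,x6},{x1,x2,x6},{x2,x3,x6},{x3,x5,x6}}
C dims 4,6,4,1; δ0: rk 3, SNF 1^3; δ1: rk 3, SNF 1^3; δ2: rk 1, SNF 1^1
degree 0: 4−3−0 = 1 → Ȟ^0 ≅ Z
degree 1: 6−3−3 = 0 → Ȟ^1 ≅ 0
degree 2: 4−1−3 = 0 → Ȟ^2 ≅ 0


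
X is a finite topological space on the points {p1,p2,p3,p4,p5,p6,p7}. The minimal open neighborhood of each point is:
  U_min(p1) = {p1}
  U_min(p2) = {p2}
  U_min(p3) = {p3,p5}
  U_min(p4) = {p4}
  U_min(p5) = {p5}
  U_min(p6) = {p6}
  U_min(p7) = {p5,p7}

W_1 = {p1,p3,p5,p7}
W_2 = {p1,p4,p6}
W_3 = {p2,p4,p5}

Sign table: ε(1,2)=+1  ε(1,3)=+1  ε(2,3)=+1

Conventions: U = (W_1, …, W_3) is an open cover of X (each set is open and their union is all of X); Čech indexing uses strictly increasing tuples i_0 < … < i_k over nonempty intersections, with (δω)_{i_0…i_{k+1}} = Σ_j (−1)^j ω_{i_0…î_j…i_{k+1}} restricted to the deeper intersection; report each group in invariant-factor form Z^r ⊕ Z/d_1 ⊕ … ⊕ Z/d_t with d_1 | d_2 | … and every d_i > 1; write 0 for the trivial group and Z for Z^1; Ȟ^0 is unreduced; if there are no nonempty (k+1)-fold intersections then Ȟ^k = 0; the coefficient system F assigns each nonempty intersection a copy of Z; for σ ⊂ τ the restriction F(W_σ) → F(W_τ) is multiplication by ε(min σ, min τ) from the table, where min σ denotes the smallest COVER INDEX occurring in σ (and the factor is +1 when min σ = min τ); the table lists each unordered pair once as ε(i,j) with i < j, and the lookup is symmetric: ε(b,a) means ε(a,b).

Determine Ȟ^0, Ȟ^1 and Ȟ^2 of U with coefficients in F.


Ȟ^0(U;F) ≅ Z, Ȟ^1(U;F) ≅ Z, Ȟ^2(U;F) ≅ 0

nerve simplices:
  W12={p1} W13={p5} W23={p4}
C dims 3,3; δ0: rk 2, SNF 1^2
degree 0: 3−2−0 = 1 → Ȟ^0 ≅ Z
degree 1: 3−0−2 = 1 → Ȟ^1 ≅ Z
degree 2: 0−0−0 = 0 → Ȟ^2 ≅ 0


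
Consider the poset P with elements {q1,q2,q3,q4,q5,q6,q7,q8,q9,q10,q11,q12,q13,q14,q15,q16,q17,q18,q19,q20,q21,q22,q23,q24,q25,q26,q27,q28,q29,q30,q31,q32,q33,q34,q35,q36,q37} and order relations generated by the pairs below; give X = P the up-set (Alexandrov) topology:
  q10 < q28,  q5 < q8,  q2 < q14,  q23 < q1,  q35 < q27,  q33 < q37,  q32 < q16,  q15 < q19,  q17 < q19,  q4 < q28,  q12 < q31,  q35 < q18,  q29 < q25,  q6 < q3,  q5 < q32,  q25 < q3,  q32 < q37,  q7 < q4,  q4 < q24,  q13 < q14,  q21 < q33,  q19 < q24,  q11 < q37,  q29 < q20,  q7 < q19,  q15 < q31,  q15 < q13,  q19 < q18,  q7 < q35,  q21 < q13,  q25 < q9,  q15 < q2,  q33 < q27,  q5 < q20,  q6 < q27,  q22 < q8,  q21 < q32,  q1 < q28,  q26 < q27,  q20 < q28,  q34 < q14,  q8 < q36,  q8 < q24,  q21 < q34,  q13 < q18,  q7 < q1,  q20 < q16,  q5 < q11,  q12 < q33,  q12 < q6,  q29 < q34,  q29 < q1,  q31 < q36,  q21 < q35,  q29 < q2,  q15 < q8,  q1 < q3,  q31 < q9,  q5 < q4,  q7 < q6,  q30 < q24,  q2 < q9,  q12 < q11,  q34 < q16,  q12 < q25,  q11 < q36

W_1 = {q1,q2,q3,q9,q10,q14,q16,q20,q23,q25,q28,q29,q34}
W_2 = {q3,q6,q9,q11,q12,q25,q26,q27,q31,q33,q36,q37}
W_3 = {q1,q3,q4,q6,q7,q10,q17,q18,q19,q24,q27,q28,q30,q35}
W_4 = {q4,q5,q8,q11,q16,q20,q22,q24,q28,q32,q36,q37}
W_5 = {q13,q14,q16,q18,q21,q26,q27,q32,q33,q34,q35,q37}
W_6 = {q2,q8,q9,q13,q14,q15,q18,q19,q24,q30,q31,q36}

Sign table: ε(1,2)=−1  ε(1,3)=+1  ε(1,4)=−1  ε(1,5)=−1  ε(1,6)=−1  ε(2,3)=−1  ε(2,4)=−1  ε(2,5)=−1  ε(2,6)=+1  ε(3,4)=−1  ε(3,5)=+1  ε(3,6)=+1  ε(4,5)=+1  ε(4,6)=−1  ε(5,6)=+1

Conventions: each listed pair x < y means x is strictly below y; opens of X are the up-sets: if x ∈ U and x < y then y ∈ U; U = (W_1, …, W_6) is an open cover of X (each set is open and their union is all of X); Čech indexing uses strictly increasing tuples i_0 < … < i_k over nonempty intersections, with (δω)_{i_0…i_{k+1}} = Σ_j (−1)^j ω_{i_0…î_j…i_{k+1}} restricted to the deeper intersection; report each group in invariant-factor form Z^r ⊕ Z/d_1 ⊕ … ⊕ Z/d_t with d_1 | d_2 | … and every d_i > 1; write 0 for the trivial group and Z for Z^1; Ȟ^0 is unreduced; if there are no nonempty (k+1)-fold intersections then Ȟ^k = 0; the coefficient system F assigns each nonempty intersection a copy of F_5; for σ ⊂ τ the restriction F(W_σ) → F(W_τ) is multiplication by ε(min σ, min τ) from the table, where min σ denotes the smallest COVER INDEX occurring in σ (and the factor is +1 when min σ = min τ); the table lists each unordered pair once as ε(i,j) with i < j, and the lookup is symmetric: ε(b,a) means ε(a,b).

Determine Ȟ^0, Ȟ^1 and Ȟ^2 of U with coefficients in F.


Ȟ^0(U;F) ≅ 0, Ȟ^1(U;F) ≅ 0 and Ȟ^2(U;F) ≅ Z/5

cover nerve:
  W12={q3,q9,q25} W13={q1,q3,q10,q28} W14={q16,q20,q28} W15={q14,q16,q34} W16={q2,q9,q14} W23={q3,q6,q27} W24={q11,q36,q37} W25={q26,q27,q33,q37} W26={q9,q31,q36} W34={q4,q24,q28} W35={q18,q27,q35} W36={q18,q19,q24,q30} W45={q16,q32,q37} W46={q8,q24,q36} W56={q13,q14,q18}
  W123={q3} W126={q9} W134={q28} W145={q16} W156={q14} W235={q27} W245={q37} W246={q36} W346={q24} W356={q18}
C dims 6,15,10; δ0: rk_F5 6; δ1: rk_F5 9
Ȟ^0: (6−6)−0=0 ⇒ 0
Ȟ^1: (15−9)−6=0 ⇒ 0
Ȟ^2: (10−0)−9=1 ⇒ Z/5


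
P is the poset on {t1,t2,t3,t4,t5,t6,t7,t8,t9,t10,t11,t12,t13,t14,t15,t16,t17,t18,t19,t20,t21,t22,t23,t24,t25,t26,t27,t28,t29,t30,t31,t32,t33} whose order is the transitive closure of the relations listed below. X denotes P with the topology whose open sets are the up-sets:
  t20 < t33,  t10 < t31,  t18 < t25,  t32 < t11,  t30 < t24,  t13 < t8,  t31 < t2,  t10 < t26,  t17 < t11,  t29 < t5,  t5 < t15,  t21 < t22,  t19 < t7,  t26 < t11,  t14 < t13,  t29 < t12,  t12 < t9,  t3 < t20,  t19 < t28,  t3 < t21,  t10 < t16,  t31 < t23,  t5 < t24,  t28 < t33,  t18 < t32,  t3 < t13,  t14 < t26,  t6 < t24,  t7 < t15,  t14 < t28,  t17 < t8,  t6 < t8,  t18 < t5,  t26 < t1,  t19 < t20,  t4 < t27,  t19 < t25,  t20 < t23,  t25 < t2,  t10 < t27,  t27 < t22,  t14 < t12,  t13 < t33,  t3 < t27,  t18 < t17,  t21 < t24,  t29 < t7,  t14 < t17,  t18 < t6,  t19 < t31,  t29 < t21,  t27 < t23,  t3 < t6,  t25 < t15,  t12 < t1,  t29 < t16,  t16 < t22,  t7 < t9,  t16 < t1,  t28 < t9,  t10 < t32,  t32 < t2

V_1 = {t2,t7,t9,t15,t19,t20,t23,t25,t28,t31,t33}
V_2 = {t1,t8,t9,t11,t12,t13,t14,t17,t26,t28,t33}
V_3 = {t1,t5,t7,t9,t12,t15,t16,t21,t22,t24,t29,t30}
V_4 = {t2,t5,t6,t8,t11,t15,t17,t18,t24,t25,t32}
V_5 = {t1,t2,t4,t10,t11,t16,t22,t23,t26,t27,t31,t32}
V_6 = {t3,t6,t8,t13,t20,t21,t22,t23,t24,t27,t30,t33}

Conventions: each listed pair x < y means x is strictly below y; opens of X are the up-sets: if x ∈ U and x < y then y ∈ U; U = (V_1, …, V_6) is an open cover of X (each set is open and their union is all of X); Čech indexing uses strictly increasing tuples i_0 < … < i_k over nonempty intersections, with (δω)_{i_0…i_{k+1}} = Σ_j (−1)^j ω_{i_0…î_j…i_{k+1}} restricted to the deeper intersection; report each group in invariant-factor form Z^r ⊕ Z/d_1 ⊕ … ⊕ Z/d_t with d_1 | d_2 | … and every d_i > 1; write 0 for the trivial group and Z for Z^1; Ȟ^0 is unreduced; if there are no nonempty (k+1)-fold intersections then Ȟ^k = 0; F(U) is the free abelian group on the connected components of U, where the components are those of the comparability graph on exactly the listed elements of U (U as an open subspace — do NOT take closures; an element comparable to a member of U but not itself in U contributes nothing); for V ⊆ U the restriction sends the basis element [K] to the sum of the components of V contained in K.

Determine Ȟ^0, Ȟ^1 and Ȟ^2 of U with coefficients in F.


Ȟ^0 = Z,  Ȟ^1 = 0,  Ȟ^2 = Z/2

nonempty intersections:
  V12={t9,t28,t33} V13={t7,t9,t15} V14={t2,t15,t25} V15={t2,t23,t31} V16={t20,t23,t33} V23={t1,t9,t12} V24={t8,t11,t17} V25={t1,t11,t26} V26={t8,t13,t33} V34={t5,t15,t24} V35={t1,t16,t22} V36={t21,t22,t24,t30} V45={t2,t11,t32} V46={t6,t8,t24} V56={t22,t23,t27}
  V123={t9} V126={t33} V134={t15} V145={t2} V156={t23} V235={t1} V245={t11} V246={t8} V346={t24} V356={t22}
components per intersection:
  V1: {t2,t7,t9,t15,t19,t20,t23,t25,t28,t31,t33}
  V2: {t1,t8,t9,t11,t12,t13,t14,t17,t26,t28,t33}
  V3: {t1,t5,t7,t9,t12,t15,t16,t21,t22,t24,t29,t30}
  V4: {t2,t5,t6,t8,t11,t15,t17,t18,t24,t25,t32}
  V5: {t1,t2,t4,t10,t11,t16,t22,t23,t26,t27,t31,t32}
  V6: {t3,t6,t8,t13,t20,t21,t22,t23,t24,t27,t30,t33}
  V12: {t9,t28,t33}
  V13: {t7,t9,t15}
  V14: {t2,t15,t25}
  V15: {t2,t23,t31}
  V16: {t20,t23,t33}
  V23: {t1,t9,t12}
  V24: {t8,t11,t17}
  V25: {t1,t11,t26}
  V26: {t8,t13,t33}
  V34: {t5,t15,t24}
  V35: {t1,t16,t22}
  V36: {t21,t22,t24,t30}
  V45: {t2,t11,t32}
  V46: {t6,t8,t24}
  V56: {t22,t23,t27}
  V123: {t9}
  V126: {t33}
  V134: {t15}
  V145: {t2}
  V156: {t23}
  V235: {t1}
  V245: {t11}
  V246: {t8}
  V346: {t24}
  V356: {t22}
C dims 6,15,10; δ0: rk 5, SNF 1^5; δ1: rk 10, SNF 1^9·2
Ȟ^0: (6−5)−0=1 ⇒ Z
Ȟ^1: (15−10)−5=0 ⇒ 0
Ȟ^2: (10−0)−10=0 plus torsion [2] ⇒ Z/2


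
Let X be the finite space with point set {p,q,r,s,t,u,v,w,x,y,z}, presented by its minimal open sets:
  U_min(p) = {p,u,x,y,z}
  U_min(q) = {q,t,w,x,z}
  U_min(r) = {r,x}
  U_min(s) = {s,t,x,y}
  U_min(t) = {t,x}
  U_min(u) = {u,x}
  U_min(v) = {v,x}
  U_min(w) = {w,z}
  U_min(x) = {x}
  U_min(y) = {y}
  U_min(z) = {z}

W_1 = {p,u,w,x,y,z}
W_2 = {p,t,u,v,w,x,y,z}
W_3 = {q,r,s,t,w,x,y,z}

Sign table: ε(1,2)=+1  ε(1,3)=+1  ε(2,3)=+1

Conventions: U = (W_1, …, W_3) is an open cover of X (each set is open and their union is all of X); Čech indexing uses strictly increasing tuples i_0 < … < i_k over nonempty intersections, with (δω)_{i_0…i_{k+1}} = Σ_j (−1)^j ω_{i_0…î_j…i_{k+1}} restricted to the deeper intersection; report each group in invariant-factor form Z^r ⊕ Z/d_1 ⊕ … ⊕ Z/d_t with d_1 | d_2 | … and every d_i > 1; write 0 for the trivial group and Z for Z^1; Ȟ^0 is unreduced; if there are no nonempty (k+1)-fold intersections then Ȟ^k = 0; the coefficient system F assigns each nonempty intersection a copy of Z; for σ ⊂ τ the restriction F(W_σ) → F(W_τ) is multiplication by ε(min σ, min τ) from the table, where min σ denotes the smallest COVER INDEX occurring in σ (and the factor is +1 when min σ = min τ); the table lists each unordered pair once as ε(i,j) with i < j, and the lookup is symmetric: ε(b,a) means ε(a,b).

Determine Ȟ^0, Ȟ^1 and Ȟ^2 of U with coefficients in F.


Ȟ^0 = Z,  Ȟ^1 = 0,  Ȟ^2 = 0

nonempty overlaps:
  W12={p,u,w,x,y,z} W13={w,x,y,z} W23={t,w,x,y,z}
  W123={w,x,y,z}
C dims 3,3,1; δ0: rk 2, SNF 1^2; δ1: rk 1, SNF 1^1
degree 0: 3−2−0 = 1 → Ȟ^0 ≅ Z
degree 1: 3−1−2 = 0 → Ȟ^1 ≅ 0
degree 2: 1−0−1 = 0 → Ȟ^2 ≅ 0


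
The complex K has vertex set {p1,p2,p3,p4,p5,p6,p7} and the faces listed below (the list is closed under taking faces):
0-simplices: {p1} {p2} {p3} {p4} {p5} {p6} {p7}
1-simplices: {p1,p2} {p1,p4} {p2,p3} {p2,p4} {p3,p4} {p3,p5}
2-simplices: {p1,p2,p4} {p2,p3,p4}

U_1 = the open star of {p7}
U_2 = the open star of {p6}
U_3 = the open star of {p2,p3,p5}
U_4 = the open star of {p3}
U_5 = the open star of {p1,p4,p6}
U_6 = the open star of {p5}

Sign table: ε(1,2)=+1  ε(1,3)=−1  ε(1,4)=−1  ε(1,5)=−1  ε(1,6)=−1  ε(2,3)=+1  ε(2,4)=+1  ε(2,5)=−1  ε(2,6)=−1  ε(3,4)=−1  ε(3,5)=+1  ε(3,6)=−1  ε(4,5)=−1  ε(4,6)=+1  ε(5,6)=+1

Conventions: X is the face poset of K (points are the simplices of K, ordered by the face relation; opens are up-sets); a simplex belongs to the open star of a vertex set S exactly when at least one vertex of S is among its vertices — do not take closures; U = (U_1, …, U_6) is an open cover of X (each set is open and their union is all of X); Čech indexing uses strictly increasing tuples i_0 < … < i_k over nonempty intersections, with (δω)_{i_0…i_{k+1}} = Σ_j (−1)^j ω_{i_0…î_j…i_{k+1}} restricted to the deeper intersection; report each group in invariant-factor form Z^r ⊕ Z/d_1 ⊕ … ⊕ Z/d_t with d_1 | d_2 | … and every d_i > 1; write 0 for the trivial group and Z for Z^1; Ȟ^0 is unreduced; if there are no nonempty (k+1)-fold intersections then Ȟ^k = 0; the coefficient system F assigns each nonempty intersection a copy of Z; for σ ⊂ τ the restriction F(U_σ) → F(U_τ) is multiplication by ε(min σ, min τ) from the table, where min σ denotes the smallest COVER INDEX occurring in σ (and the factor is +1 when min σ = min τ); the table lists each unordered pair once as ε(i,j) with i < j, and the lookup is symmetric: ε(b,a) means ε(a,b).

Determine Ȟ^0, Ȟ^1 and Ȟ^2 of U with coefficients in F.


nonempty intersections:
  U1={{p7}} U2={{p6}} U3={{p2},{p3},{p5},{p1,p2},{p2,p3},{p2,p4},{p3,p4},{p3,p5},{p1,p2,p4},{p2,p3,p4}} U4={{p3},{p2,p3},{p3,p4},{p3,p5},{p2,p3,p4}} U5={{p1},{p4},{p6},{p1,p2},{p1,p4},{p2,p4},{p3,p4},{p1,p2,p4},{p2,p3,p4}} U6={{p5},{p3,p5}}
  U25={{p6}} U34={{p3},{p2,p3},{p3,p4},{p3,p5},{p2,p3,p4}} U35={{p1,p2},{p2,p4},{p3,p4},{p1,p2,p4},{p2,p3,p4}} U36={{p5},{p3,p5}} U45={{p3,p4},{p2,p3,p4}} U46={{p3,p5}}
  U345={{p3,p4},{p2,p3,p4}} U346={{p3,p5}}
C dims 6,6,2; δ0: rk 4, SNF 1^4; δ1: rk 2, SNF 1^2
Ȟ^0: (6−4)−0=2 ⇒ Z^2
Ȟ^1: (6−2)−4=0 ⇒ 0
Ȟ^2: (2−0)−2=0 ⇒ 0

Ȟ^0(U;F) ≅ Z^2, Ȟ^1(U;F) ≅ 0 and Ȟ^2(U;F) ≅ 0


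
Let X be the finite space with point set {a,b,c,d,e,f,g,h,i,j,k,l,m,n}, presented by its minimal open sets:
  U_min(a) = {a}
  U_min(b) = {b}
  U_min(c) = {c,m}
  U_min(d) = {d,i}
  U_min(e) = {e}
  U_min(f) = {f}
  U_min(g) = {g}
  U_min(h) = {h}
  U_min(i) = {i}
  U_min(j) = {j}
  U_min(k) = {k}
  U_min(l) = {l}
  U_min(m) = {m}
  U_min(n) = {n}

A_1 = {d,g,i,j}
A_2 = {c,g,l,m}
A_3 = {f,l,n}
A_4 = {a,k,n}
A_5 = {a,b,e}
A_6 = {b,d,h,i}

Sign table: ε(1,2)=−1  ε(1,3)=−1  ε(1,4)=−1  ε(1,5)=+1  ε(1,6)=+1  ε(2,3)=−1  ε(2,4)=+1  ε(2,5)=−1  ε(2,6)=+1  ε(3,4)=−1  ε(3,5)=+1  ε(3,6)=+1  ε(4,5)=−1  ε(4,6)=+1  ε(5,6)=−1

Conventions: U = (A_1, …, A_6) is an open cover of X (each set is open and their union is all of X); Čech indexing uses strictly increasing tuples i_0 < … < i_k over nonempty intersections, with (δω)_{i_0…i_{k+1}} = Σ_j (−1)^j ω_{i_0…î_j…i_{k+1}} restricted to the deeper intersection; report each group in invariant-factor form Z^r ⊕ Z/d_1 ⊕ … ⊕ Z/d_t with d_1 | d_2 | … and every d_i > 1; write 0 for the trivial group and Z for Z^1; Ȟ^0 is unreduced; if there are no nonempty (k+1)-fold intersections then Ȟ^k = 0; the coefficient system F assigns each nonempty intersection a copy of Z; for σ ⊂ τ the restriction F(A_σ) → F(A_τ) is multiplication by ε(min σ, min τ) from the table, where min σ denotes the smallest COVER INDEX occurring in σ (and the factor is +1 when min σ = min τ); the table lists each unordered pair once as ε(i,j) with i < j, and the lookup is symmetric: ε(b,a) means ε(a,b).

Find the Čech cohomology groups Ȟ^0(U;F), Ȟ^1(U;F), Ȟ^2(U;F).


Ȟ^0(U;F) ≅ 0,  Ȟ^1(U;F) ≅ Z/2,  Ȟ^2(U;F) ≅ 0

nerve of the cover:
  A12={g} A16={d,i} A23={l} A34={n} A45={a} A56={b}
C dims 6,6; δ0: rk 6, SNF 1^5·2
Ȟ^0 = (6 − 6) − 0 = 0, so Ȟ^0 ≅ 0
Ȟ^1 = (6 − 0) − 6 = 0 plus torsion [2], so Ȟ^1 ≅ Z/2
Ȟ^2 = (0 − 0) − 0 = 0, so Ȟ^2 ≅ 0
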